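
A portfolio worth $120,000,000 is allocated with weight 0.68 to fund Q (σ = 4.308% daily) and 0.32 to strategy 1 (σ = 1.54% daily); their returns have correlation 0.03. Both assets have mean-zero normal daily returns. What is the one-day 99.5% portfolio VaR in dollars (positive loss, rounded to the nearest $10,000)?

$9,230,000

σ_p² = 0.68²·4.308² + 0.32²·1.54² + 2·0.03·0.68·0.32·4.308·1.54 = 8.9111 (%²).
σ_p = √8.9111 = 2.985%.
At 99.5%, z = 2.576.
VaR = 2.576 × 2.985% = 7.689%; on $120,000,000 that is $9,226,800.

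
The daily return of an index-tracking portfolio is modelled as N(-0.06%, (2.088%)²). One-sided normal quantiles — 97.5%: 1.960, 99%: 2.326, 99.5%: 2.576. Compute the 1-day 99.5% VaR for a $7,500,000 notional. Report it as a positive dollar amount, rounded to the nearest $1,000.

$408,000

VaR = −μ + z·σ = −(-0.06%) + 2.576 × 2.088% = 5.439%.
On $7,500,000: 0.05439 × $7,500,000 = $407,925.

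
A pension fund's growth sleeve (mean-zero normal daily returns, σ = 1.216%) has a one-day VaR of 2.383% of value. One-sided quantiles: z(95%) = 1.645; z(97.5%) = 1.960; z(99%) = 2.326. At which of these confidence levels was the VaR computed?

Implied z = VaR/σ = 2.383 / 1.216 = 1.960.
This matches z(97.5%) = 1.960.

97.5%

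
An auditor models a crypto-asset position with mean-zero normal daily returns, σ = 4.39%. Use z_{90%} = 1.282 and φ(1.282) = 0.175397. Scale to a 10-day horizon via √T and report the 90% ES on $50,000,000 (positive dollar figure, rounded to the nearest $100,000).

$12,200,000

σ_{10d} = 4.39% × √10 = 13.882%.
ES multiplier = φ(z)/(1−α) = 0.175397/0.1 = 1.754.
ES = 13.882% × 1.754 = 24.349%; on $50,000,000: $12,174,500.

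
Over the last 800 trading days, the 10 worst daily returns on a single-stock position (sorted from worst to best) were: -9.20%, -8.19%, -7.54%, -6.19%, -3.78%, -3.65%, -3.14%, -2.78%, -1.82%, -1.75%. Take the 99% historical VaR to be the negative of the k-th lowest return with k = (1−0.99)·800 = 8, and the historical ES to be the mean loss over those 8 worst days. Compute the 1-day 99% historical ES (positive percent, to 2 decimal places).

5.56%

The 8 worst returns sum to -44.47%.
ES = −(-44.47%) / 8 = 5.55875% ≈ 5.56%.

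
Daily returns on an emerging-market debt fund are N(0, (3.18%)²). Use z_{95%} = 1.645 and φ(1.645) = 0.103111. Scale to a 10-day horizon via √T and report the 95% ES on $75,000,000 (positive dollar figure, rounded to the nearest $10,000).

$15,550,000

σ_{10d} = 3.18% × √10 = 10.056%.
ES multiplier = φ(z)/(1−α) = 0.103111/0.05 = 2.062.
ES = 10.056% × 2.062 = 20.735%; on $75,000,000: $15,551,250.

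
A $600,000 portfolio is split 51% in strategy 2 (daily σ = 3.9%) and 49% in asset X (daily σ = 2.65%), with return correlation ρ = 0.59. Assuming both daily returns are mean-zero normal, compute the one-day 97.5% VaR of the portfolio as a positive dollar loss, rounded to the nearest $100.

σ_p² = 0.51²·3.9² + 0.49²·2.65² + 2·0.59·0.51·0.49·3.9·2.65 = 8.6898 (%²).
σ_p = √8.6898 = 2.948%.
At 97.5%, z = 1.960.
VaR = 1.960 × 2.948% = 5.778%; on $600,000 that is $34,668.

$34,700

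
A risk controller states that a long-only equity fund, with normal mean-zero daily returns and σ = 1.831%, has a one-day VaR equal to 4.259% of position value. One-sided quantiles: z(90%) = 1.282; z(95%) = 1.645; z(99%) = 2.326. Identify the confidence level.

Implied z = VaR/σ = 4.259 / 1.831 = 2.326.
This matches z(99%) = 2.326.

99%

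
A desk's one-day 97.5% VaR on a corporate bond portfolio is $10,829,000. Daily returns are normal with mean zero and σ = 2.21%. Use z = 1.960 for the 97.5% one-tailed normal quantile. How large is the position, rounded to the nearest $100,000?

VaR as a fraction of value: z·σ = 1.960 × 2.21% = 4.3316%.
Position = $10,829,000 / 0.043316 = $250,000,000.

$250,000,000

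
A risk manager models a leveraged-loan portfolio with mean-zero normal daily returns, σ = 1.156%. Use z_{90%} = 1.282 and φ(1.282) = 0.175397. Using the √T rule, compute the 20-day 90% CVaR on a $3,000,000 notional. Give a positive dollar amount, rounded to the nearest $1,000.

$272,000

σ_{20d} = 1.156% × √20 = 5.170%.
ES multiplier = φ(z)/(1−α) = 0.175397/0.1 = 1.754.
ES = 5.170% × 1.754 = 9.068%; on $3,000,000: $272,040.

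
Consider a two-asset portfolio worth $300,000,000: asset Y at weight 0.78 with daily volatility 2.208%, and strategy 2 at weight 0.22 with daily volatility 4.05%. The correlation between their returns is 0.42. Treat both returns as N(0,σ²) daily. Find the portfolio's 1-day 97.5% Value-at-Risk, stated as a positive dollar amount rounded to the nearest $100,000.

σ_p² = 0.78²·2.208² + 0.22²·4.05² + 2·0.42·0.78·0.22·2.208·4.05 = 5.0490 (%²).
σ_p = √5.0490 = 2.247%.
At 97.5%, z = 1.960.
VaR = 1.960 × 2.247% = 4.404%; on $300,000,000 that is $13,212,000.

$13,200,000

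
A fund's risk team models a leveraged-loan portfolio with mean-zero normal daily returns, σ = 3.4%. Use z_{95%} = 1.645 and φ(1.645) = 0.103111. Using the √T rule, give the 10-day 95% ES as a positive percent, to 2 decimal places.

σ_{10d} = 3.4% × √10 = 10.752%.
ES multiplier = φ(z)/(1−α) = 0.103111/0.05 = 2.062.
ES = 10.752% × 2.062 = 22.171%.

22.17%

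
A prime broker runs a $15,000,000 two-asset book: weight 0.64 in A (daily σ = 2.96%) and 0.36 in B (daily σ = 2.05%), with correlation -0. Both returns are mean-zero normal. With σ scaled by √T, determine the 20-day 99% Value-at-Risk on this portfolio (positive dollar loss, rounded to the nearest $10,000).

$3,170,000

σ_p = √(0.64²·2.96² + 0.36²·2.05² + 2·-0·0.64·0.36·2.96·2.05) = 2.033%.
σ_{20d} = 2.033% × √20 = 9.092%.
z(99%) = 2.326.
VaR = 2.326 × 9.092% = 21.148%; on $15,000,000 that is $3,172,200.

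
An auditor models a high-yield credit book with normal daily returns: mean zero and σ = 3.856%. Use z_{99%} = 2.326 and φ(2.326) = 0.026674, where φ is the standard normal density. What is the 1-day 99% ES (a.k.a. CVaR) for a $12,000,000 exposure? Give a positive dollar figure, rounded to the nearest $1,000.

$1,234,000

Tail multiplier: φ(z)/(1−α) = 0.026674 / 0.01 = 2.667.
ES = 3.856% × 2.667 = 10.284%.
On $12,000,000: 0.10284 × $12,000,000 = $1,234,080.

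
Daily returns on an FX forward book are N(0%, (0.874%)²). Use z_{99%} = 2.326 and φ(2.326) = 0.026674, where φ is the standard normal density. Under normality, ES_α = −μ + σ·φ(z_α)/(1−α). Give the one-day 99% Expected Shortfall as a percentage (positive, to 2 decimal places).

2.33%

Tail multiplier: φ(z)/(1−α) = 0.026674 / 0.01 = 2.667.
ES = 0.874% × 2.667 = 2.331%.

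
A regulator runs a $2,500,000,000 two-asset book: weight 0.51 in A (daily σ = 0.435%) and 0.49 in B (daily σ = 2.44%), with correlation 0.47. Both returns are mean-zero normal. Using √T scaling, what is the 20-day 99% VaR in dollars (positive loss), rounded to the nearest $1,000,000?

$342,000,000

σ_p = √(0.51²·0.435² + 0.49²·2.44² + 2·0.47·0.51·0.49·0.435·2.44) = 1.315%.
σ_{20d} = 1.315% × √20 = 5.881%.
z(99%) = 2.326.
VaR = 2.326 × 5.881% = 13.679%; on $2,500,000,000 that is $341,975,000.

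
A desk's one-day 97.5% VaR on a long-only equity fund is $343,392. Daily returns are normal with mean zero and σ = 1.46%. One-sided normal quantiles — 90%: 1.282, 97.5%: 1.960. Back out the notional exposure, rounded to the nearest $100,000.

VaR as a fraction of value: z·σ = 1.960 × 1.46% = 2.8616%.
Position = $343,392 / 0.028616 = $12,000,000.

$12,000,000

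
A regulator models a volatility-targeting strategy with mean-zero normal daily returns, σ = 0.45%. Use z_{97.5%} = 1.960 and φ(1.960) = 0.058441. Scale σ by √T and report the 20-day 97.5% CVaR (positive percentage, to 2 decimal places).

4.70%

σ_{20d} = 0.45% × √20 = 2.012%.
ES multiplier = φ(z)/(1−α) = 0.058441/0.025 = 2.338.
ES = 2.012% × 2.338 = 4.704%.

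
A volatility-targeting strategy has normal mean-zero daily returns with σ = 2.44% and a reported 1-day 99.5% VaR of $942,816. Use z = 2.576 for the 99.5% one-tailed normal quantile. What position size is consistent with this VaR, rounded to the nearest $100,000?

$15,000,000

VaR as a fraction of value: z·σ = 2.576 × 2.44% = 6.28544%.
Position = $942,816 / 0.0628544 = $15,000,000.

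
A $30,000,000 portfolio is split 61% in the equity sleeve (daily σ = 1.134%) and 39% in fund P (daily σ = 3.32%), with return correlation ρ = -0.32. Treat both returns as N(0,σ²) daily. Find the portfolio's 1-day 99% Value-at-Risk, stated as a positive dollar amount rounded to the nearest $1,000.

$878,000

σ_p² = 0.61²·1.134² + 0.39²·3.32² + 2·-0.32·0.61·0.39·1.134·3.32 = 1.5818 (%²).
σ_p = √1.5818 = 1.258%.
At 99%, z = 2.326.
VaR = 2.326 × 1.258% = 2.926%; on $30,000,000 that is $877,800.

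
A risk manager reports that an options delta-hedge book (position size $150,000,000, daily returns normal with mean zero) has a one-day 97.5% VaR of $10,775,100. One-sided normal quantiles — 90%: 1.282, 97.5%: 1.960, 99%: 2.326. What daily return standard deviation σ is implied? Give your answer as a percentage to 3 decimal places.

VaR as a fraction: $10,775,100 / $150,000,000 = 7.183%.
σ = VaR / z = 7.183% / 1.960 = 3.665%.

3.665%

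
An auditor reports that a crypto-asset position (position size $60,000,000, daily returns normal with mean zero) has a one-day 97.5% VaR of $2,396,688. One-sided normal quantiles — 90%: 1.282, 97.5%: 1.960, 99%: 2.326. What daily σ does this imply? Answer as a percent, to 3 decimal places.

2.038%

VaR as a fraction: $2,396,688 / $60,000,000 = 3.994%.
σ = VaR / z = 3.994% / 1.960 = 2.038%.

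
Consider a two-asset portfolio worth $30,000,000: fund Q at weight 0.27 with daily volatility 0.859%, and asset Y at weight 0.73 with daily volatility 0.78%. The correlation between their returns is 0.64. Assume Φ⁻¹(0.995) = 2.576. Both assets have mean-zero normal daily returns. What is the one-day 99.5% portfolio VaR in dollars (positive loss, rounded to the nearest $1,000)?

$572,000

σ_p² = 0.27²·0.859² + 0.73²·0.78² + 2·0.64·0.27·0.73·0.859·0.78 = 0.5470 (%²).
σ_p = √0.5470 = 0.740%.
VaR = 2.576 × 0.740% = 1.906%; on $30,000,000 that is $571,800.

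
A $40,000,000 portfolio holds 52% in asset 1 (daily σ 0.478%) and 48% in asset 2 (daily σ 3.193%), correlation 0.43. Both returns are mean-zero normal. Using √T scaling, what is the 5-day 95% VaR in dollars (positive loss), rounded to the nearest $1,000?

σ_p = √(0.52²·0.478² + 0.48²·3.193² + 2·0.43·0.52·0.48·0.478·3.193) = 1.655%.
σ_{5d} = 1.655% × √5 = 3.701%.
z(95%) = 1.645.
VaR = 1.645 × 3.701% = 6.088%; on $40,000,000 that is $2,435,200.

$2,435,000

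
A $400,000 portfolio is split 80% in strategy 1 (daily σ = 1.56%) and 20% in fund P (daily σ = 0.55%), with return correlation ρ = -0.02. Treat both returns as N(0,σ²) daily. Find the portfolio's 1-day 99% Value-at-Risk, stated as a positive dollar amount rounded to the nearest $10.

σ_p² = 0.8²·1.56² + 0.2²·0.55² + 2·-0.02·0.8·0.2·1.56·0.55 = 1.5641 (%²).
σ_p = √1.5641 = 1.251%.
At 99%, z = 2.326.
VaR = 2.326 × 1.251% = 2.910%; on $400,000 that is $11,640.

$11,640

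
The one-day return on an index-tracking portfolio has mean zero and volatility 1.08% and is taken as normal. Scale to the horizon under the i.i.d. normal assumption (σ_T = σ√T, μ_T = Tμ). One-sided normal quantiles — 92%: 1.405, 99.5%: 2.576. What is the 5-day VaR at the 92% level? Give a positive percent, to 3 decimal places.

σ_{5d} = 1.08% × √5 = 2.415%.
VaR = 1.405 × 2.415% = 3.393%.

3.393%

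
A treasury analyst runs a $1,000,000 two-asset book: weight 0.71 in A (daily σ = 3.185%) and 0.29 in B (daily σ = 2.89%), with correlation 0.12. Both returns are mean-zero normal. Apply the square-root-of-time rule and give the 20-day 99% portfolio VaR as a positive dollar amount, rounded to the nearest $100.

σ_p = √(0.71²·3.185² + 0.29²·2.89² + 2·0.12·0.71·0.29·3.185·2.89) = 2.504%.
σ_{20d} = 2.504% × √20 = 11.198%.
z(99%) = 2.326.
VaR = 2.326 × 11.198% = 26.047%; on $1,000,000 that is $260,470.

$260,500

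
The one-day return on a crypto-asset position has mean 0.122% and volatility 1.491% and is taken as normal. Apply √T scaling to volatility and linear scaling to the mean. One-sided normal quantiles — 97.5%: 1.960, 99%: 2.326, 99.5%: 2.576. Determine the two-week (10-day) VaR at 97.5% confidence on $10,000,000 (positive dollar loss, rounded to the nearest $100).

σ_{10d} = 1.491% × √10 = 4.715%; μ_{10d} = 10 × 0.122% = 1.220%.
VaR = −(1.220%) + 1.960 × 4.715% = 8.021%.
On $10,000,000: 0.08021 × $10,000,000 = $802,100.

$802,100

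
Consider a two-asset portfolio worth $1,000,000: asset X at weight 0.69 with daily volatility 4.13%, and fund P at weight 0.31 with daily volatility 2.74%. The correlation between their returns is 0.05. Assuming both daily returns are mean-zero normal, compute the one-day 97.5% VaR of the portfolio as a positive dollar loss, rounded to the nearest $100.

$59,100

σ_p² = 0.69²·4.13² + 0.31²·2.74² + 2·0.05·0.69·0.31·4.13·2.74 = 9.0843 (%²).
σ_p = √9.0843 = 3.014%.
At 97.5%, z = 1.960.
VaR = 1.960 × 3.014% = 5.907%; on $1,000,000 that is $59,070.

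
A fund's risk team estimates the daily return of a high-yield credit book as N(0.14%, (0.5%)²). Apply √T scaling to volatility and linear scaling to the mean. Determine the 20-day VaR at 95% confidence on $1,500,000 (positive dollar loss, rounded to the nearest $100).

At 95%, z = 1.645.
σ_{20d} = 0.5% × √20 = 2.236%; μ_{20d} = 20 × 0.14% = 2.800%.
VaR = −(2.800%) + 1.645 × 2.236% = 0.878%.
On $1,500,000: 0.00878 × $1,500,000 = $13,170.

$13,200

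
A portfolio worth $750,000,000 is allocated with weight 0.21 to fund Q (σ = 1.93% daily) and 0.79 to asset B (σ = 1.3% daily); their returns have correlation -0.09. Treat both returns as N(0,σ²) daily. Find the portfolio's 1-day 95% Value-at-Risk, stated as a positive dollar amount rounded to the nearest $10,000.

σ_p² = 0.21²·1.93² + 0.79²·1.3² + 2·-0.09·0.21·0.79·1.93·1.3 = 1.1441 (%²).
σ_p = √1.1441 = 1.070%.
At 95%, z = 1.645.
VaR = 1.645 × 1.070% = 1.760%; on $750,000,000 that is $13,200,000.

$13,200,000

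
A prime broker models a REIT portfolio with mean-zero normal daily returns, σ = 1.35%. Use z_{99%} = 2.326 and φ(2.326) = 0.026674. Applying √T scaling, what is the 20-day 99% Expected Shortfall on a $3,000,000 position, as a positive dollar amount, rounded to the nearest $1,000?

$483,000

σ_{20d} = 1.35% × √20 = 6.037%.
ES multiplier = φ(z)/(1−α) = 0.026674/0.01 = 2.667.
ES = 6.037% × 2.667 = 16.101%; on $3,000,000: $483,030.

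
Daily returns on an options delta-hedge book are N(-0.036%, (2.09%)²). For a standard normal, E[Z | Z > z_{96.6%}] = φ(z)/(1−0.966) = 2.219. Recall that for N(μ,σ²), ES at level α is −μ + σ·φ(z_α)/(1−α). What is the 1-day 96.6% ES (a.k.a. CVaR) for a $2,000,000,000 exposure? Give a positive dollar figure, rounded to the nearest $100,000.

$93,500,000

ES = −(-0.036%) + 2.09% × 2.219 = 4.674%.
On $2,000,000,000: 0.04674 × $2,000,000,000 = $93,480,000.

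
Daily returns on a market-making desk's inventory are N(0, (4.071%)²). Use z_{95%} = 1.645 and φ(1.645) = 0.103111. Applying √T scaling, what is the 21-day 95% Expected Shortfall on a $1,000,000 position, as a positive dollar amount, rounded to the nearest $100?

σ_{21d} = 4.071% × √21 = 18.656%.
ES multiplier = φ(z)/(1−α) = 0.103111/0.05 = 2.062.
ES = 18.656% × 2.062 = 38.469%; on $1,000,000: $384,690.

$384,700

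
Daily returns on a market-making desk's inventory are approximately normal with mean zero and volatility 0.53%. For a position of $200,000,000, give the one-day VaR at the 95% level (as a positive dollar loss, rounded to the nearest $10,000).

At 95% one-sided, z = 1.645.
VaR = z·σ = 1.645 × 0.53% = 0.872%.
On $200,000,000: 0.00872 × $200,000,000 = $1,744,000.

$1,740,000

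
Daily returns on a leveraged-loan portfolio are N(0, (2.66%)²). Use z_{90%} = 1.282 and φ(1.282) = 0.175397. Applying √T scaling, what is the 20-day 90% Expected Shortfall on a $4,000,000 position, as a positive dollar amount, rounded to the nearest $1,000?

$835,000

σ_{20d} = 2.66% × √20 = 11.896%.
ES multiplier = φ(z)/(1−α) = 0.175397/0.1 = 1.754.
ES = 11.896% × 1.754 = 20.866%; on $4,000,000: $834,640.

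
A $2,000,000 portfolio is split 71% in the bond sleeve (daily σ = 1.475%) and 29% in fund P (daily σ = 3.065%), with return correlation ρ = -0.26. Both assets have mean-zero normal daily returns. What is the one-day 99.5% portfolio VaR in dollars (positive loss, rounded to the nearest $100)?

$61,000

σ_p² = 0.71²·1.475² + 0.29²·3.065² + 2·-0.26·0.71·0.29·1.475·3.065 = 1.4027 (%²).
σ_p = √1.4027 = 1.184%.
At 99.5%, z = 2.576.
VaR = 2.576 × 1.184% = 3.050%; on $2,000,000 that is $61,000.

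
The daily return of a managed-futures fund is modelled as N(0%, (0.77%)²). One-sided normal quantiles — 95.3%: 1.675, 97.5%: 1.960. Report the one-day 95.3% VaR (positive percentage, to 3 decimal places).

VaR = z·σ = 1.675 × 0.77% = 1.290%.

1.290%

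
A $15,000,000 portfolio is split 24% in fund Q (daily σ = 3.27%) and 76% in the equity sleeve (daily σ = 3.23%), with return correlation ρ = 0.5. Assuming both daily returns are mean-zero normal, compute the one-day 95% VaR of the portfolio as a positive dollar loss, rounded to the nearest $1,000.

σ_p² = 0.24²·3.27² + 0.76²·3.23² + 2·0.5·0.24·0.76·3.27·3.23 = 8.5685 (%²).
σ_p = √8.5685 = 2.927%.
At 95%, z = 1.645.
VaR = 1.645 × 2.927% = 4.815%; on $15,000,000 that is $722,250.

$722,000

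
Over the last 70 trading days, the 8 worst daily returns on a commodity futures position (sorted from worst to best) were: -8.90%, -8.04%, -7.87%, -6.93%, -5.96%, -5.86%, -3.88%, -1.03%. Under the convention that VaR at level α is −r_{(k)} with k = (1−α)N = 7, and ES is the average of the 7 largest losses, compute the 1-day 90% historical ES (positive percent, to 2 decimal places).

The 7 worst returns sum to -47.44%.
ES = −(-47.44%) / 7 = 6.7771…% ≈ 6.78%.

6.78%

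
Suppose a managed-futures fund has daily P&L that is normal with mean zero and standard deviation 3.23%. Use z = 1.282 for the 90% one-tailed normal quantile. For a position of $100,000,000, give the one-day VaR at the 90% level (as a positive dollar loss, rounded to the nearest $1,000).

$4,141,000

VaR = z·σ = 1.282 × 3.23% = 4.141%.
On $100,000,000: 0.04141 × $100,000,000 = $4,141,000.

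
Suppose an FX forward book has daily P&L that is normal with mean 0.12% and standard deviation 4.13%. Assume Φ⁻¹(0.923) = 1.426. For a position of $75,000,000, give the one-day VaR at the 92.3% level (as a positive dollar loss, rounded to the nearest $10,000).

VaR = −μ + z·σ = −(0.12%) + 1.426 × 4.13% = 5.769%.
On $75,000,000: 0.05769 × $75,000,000 = $4,326,750.

$4,330,000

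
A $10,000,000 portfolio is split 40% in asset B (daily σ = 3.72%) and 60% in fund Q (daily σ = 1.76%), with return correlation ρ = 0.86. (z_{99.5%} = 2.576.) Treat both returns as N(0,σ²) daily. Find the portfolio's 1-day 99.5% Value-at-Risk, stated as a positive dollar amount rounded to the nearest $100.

σ_p² = 0.4²·3.72² + 0.6²·1.76² + 2·0.86·0.4·0.6·3.72·1.76 = 6.0320 (%²).
σ_p = √6.0320 = 2.456%.
VaR = 2.576 × 2.456% = 6.327%; on $10,000,000 that is $632,700.

$632,700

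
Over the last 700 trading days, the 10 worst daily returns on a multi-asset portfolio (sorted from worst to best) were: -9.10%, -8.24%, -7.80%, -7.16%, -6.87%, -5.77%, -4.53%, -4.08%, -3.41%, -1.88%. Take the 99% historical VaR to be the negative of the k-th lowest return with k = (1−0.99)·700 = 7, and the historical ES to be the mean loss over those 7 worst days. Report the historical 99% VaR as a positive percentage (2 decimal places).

4.53%

k = 7; the 7th lowest return is -4.53%, so VaR = 4.53%.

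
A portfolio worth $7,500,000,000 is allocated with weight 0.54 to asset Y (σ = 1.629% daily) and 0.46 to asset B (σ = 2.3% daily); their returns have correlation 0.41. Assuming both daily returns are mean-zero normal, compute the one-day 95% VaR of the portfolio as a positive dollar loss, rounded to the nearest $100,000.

$201,100,000

σ_p² = 0.54²·1.629² + 0.46²·2.3² + 2·0.41·0.54·0.46·1.629·2.3 = 2.6563 (%²).
σ_p = √2.6563 = 1.630%.
At 95%, z = 1.645.
VaR = 1.645 × 1.630% = 2.681%; on $7,500,000,000 that is $201,075,000.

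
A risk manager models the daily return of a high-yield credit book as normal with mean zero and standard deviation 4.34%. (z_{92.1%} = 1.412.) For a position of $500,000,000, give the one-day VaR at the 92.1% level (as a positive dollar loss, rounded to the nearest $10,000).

$30,640,000

VaR = z·σ = 1.412 × 4.34% = 6.128%.
On $500,000,000: 0.06128 × $500,000,000 = $30,640,000.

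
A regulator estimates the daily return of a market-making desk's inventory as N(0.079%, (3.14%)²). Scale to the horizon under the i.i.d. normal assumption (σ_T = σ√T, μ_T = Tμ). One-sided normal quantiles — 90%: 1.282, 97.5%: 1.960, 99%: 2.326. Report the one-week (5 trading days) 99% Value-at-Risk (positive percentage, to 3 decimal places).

15.936%

σ_{5d} = 3.14% × √5 = 7.021%; μ_{5d} = 5 × 0.079% = 0.395%.
VaR = −(0.395%) + 2.326 × 7.021% = 15.936%.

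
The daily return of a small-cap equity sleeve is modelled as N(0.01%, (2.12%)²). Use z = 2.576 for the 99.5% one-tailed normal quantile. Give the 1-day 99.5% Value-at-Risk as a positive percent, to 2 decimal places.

5.45%

VaR = −μ + z·σ = −(0.01%) + 2.576 × 2.12% = 5.451%.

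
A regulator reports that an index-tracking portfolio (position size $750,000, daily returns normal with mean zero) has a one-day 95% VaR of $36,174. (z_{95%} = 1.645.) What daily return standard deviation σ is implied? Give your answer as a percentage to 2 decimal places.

2.93%

VaR as a fraction: $36,174 / $750,000 = 4.823%.
σ = VaR / z = 4.823% / 1.645 = 2.932%.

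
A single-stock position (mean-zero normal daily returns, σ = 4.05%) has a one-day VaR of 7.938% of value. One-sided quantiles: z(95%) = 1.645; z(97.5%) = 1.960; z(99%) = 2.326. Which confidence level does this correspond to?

97.5%

Implied z = VaR/σ = 7.938 / 4.05 = 1.960.
This matches z(97.5%) = 1.960.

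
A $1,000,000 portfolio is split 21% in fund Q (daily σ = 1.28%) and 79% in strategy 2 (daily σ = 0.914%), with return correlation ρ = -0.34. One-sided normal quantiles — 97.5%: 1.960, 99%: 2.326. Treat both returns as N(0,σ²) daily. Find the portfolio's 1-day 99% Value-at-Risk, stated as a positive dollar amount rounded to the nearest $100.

$15,800

σ_p² = 0.21²·1.28² + 0.79²·0.914² + 2·-0.34·0.21·0.79·1.28·0.914 = 0.4616 (%²).
σ_p = √0.4616 = 0.679%.
VaR = 2.326 × 0.679% = 1.579%; on $1,000,000 that is $15,790.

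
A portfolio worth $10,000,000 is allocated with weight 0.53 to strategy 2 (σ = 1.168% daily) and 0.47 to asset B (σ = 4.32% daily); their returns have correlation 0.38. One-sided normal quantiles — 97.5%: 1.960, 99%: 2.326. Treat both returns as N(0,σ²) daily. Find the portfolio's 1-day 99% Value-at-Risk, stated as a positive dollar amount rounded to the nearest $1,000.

σ_p² = 0.53²·1.168² + 0.47²·4.32² + 2·0.38·0.53·0.47·1.168·4.32 = 5.4610 (%²).
σ_p = √5.4610 = 2.337%.
VaR = 2.326 × 2.337% = 5.436%; on $10,000,000 that is $543,600.

$544,000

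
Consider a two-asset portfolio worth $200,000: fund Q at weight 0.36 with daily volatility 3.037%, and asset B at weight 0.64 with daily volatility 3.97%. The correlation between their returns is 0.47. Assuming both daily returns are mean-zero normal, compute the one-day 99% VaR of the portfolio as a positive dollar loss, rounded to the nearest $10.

σ_p² = 0.36²·3.037² + 0.64²·3.97² + 2·0.47·0.36·0.64·3.037·3.97 = 10.2622 (%²).
σ_p = √10.2622 = 3.203%.
At 99%, z = 2.326.
VaR = 2.326 × 3.203% = 7.450%; on $200,000 that is $14,900.

$14,900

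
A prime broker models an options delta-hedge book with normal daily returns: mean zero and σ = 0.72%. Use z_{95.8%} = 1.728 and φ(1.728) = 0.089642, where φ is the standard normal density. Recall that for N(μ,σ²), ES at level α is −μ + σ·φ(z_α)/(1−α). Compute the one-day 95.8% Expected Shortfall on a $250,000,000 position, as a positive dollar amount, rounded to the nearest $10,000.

$3,840,000

Tail multiplier: φ(z)/(1−α) = 0.089642 / 0.042 = 2.134.
ES = 0.72% × 2.134 = 1.536%.
On $250,000,000: 0.01536 × $250,000,000 = $3,840,000.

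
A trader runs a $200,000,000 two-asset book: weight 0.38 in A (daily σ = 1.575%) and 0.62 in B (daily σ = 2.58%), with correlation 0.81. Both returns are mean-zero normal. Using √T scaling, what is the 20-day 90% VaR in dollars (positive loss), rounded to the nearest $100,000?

σ_p = √(0.38²·1.575² + 0.62²·2.58² + 2·0.81·0.38·0.62·1.575·2.58) = 2.114%.
σ_{20d} = 2.114% × √20 = 9.454%.
z(90%) = 1.282.
VaR = 1.282 × 9.454% = 12.120%; on $200,000,000 that is $24,240,000.

$24,200,000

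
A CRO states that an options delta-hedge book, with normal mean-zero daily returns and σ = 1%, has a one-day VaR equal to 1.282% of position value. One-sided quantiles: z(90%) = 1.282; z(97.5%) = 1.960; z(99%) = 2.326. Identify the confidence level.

Implied z = VaR/σ = 1.282 / 1 = 1.282.
This matches z(90%) = 1.282.

90%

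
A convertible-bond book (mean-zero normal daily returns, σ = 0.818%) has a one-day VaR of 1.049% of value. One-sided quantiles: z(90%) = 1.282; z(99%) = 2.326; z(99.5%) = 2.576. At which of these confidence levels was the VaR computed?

90%

Implied z = VaR/σ = 1.049 / 0.818 = 1.282.
This matches z(90%) = 1.282.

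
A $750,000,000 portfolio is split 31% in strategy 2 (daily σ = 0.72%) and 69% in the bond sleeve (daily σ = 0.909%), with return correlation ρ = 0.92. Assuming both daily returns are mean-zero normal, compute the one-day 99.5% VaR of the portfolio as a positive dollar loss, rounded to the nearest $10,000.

$16,170,000

σ_p² = 0.31²·0.72² + 0.69²·0.909² + 2·0.92·0.31·0.69·0.72·0.909 = 0.7008 (%²).
σ_p = √0.7008 = 0.837%.
At 99.5%, z = 2.576.
VaR = 2.576 × 0.837% = 2.156%; on $750,000,000 that is $16,170,000.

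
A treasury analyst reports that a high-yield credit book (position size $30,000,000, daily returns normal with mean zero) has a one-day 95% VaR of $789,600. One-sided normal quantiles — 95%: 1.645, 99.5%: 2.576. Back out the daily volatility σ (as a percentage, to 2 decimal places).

1.60%

VaR as a fraction: $789,600 / $30,000,000 = 2.632%.
σ = VaR / z = 2.632% / 1.645 = 1.600%.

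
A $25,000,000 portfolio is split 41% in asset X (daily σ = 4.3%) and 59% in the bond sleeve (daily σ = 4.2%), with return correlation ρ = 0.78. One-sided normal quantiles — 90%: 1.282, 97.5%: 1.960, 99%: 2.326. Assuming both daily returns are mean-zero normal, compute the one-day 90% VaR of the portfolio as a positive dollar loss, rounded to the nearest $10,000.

$1,280,000

σ_p² = 0.41²·4.3² + 0.59²·4.2² + 2·0.78·0.41·0.59·4.3·4.2 = 16.0638 (%²).
σ_p = √16.0638 = 4.008%.
VaR = 1.282 × 4.008% = 5.138%; on $25,000,000 that is $1,284,500.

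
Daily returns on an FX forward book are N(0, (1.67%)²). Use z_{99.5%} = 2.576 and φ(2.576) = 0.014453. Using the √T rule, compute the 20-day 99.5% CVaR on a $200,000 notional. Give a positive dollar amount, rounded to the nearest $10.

σ_{20d} = 1.67% × √20 = 7.468%.
ES multiplier = φ(z)/(1−α) = 0.014453/0.005 = 2.891.
ES = 7.468% × 2.891 = 21.590%; on $200,000: $43,180.

$43,180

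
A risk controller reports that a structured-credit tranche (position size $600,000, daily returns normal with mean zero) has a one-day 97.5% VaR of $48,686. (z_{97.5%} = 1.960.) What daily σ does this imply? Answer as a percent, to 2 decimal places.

4.14%

VaR as a fraction: $48,686 / $600,000 = 8.114%.
σ = VaR / z = 8.114% / 1.960 = 4.140%.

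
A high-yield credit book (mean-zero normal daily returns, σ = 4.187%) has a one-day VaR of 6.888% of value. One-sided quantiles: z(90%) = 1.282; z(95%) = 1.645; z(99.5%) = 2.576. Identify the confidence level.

Implied z = VaR/σ = 6.888 / 4.187 = 1.645.
This matches z(95%) = 1.645.

95%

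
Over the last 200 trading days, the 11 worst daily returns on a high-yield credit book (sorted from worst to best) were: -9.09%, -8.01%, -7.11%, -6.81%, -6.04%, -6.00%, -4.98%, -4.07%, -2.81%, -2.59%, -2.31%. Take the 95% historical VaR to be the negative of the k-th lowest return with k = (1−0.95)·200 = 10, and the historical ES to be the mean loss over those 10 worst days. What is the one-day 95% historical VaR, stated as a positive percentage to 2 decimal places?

2.59%

k = 10; the 10th lowest return is -2.59%, so VaR = 2.59%.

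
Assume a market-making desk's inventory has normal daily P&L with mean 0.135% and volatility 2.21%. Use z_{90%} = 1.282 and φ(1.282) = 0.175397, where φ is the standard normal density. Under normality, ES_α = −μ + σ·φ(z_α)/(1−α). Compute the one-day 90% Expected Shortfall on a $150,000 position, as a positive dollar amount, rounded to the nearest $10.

$5,610

Tail multiplier: φ(z)/(1−α) = 0.175397 / 0.1 = 1.754.
ES = −(0.135%) + 2.21% × 1.754 = 3.741%.
On $150,000: 0.03741 × $150,000 = $5,612.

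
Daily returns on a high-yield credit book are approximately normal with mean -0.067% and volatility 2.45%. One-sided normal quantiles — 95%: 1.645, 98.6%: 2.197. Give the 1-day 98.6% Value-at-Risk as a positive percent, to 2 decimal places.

5.45%

VaR = −μ + z·σ = −(-0.067%) + 2.197 × 2.45% = 5.450%.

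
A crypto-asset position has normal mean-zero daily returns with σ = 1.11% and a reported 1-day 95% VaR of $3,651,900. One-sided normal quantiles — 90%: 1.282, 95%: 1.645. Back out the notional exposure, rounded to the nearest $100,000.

$200,000,000

VaR as a fraction of value: z·σ = 1.645 × 1.11% = 1.82595%.
Position = $3,651,900 / 0.0182595 = $200,000,000.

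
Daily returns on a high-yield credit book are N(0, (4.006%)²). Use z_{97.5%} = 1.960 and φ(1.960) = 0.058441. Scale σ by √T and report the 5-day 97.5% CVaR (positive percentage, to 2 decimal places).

σ_{5d} = 4.006% × √5 = 8.958%.
ES multiplier = φ(z)/(1−α) = 0.058441/0.025 = 2.338.
ES = 8.958% × 2.338 = 20.944%.

20.94%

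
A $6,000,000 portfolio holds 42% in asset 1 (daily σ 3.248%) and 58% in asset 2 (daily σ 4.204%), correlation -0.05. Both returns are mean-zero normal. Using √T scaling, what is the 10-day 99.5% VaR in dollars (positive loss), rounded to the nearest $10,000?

$1,340,000

σ_p = √(0.42²·3.248² + 0.58²·4.204² + 2·-0.05·0.42·0.58·3.248·4.204) = 2.734%.
σ_{10d} = 2.734% × √10 = 8.646%.
z(99.5%) = 2.576.
VaR = 2.576 × 8.646% = 22.272%; on $6,000,000 that is $1,336,320.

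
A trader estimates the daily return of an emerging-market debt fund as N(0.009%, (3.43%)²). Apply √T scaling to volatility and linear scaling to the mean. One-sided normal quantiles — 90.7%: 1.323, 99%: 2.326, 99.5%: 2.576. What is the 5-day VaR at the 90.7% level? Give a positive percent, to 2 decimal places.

10.10%

σ_{5d} = 3.43% × √5 = 7.670%; μ_{5d} = 5 × 0.009% = 0.045%.
VaR = −(0.045%) + 1.323 × 7.670% = 10.102%.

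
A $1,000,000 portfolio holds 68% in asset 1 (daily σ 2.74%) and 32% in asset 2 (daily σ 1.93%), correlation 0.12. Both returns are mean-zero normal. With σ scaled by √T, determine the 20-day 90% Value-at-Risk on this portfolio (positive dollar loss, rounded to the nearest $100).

σ_p = √(0.68²·2.74² + 0.32²·1.93² + 2·0.12·0.68·0.32·2.74·1.93) = 2.032%.
σ_{20d} = 2.032% × √20 = 9.087%.
z(90%) = 1.282.
VaR = 1.282 × 9.087% = 11.650%; on $1,000,000 that is $116,500.

$116,500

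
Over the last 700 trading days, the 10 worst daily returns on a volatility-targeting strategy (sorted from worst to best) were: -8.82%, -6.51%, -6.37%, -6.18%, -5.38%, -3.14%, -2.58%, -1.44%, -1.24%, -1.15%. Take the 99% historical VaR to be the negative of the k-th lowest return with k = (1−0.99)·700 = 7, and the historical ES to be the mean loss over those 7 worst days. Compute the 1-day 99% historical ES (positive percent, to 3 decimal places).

The 7 worst returns sum to -38.98%.
ES = −(-38.98%) / 7 = 5.5685…% ≈ 5.569%.

5.569%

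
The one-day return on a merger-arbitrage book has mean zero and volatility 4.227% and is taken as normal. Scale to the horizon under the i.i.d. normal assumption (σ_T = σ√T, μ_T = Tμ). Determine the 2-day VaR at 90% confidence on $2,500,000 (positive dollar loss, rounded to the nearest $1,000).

At 90%, z = 1.282.
σ_{2d} = 4.227% × √2 = 5.978%.
VaR = 1.282 × 5.978% = 7.664%.
On $2,500,000: 0.07664 × $2,500,000 = $191,600.

$192,000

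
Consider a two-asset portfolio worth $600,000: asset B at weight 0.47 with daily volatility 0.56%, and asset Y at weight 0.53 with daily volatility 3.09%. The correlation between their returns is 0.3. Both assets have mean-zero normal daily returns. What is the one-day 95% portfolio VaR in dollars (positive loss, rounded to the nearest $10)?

$17,120

σ_p² = 0.47²·0.56² + 0.53²·3.09² + 2·0.3·0.47·0.53·0.56·3.09 = 3.0100 (%²).
σ_p = √3.0100 = 1.735%.
At 95%, z = 1.645.
VaR = 1.645 × 1.735% = 2.854%; on $600,000 that is $17,124.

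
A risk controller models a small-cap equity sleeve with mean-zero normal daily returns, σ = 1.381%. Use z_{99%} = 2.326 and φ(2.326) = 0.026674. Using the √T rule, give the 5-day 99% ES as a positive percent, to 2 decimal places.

8.24%

σ_{5d} = 1.381% × √5 = 3.088%.
ES multiplier = φ(z)/(1−α) = 0.026674/0.01 = 2.667.
ES = 3.088% × 2.667 = 8.236%.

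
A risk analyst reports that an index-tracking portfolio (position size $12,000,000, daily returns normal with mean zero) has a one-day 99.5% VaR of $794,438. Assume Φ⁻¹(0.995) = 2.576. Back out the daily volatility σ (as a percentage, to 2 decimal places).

2.57%

VaR as a fraction: $794,438 / $12,000,000 = 6.620%.
σ = VaR / z = 6.620% / 2.576 = 2.570%.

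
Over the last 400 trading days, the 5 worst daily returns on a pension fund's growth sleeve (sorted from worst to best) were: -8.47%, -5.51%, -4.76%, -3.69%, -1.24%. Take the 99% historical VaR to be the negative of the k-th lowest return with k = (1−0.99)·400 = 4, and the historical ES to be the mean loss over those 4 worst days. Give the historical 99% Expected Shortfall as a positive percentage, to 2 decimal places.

The 4 worst returns sum to -22.43%.
ES = −(-22.43%) / 4 = 5.6075% ≈ 5.61%.

5.61%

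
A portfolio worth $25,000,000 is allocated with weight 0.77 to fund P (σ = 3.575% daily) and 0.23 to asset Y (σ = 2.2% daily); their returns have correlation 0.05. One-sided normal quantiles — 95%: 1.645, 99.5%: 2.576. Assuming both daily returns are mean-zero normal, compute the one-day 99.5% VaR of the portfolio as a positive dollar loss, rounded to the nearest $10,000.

$1,820,000

σ_p² = 0.77²·3.575² + 0.23²·2.2² + 2·0.05·0.77·0.23·3.575·2.2 = 7.9730 (%²).
σ_p = √7.9730 = 2.824%.
VaR = 2.576 × 2.824% = 7.275%; on $25,000,000 that is $1,818,750.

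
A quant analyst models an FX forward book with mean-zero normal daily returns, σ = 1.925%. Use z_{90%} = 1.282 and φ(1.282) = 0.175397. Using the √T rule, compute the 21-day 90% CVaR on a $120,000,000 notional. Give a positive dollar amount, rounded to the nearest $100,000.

$18,600,000

σ_{21d} = 1.925% × √21 = 8.821%.
ES multiplier = φ(z)/(1−α) = 0.175397/0.1 = 1.754.
ES = 8.821% × 1.754 = 15.472%; on $120,000,000: $18,566,400.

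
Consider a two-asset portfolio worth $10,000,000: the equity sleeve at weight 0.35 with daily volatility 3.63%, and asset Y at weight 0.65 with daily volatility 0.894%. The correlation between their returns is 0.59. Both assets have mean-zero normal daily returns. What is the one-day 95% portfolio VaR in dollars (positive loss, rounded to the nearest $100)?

σ_p² = 0.35²·3.63² + 0.65²·0.894² + 2·0.59·0.35·0.65·3.63·0.894 = 2.8230 (%²).
σ_p = √2.8230 = 1.680%.
At 95%, z = 1.645.
VaR = 1.645 × 1.680% = 2.764%; on $10,000,000 that is $276,400.

$276,400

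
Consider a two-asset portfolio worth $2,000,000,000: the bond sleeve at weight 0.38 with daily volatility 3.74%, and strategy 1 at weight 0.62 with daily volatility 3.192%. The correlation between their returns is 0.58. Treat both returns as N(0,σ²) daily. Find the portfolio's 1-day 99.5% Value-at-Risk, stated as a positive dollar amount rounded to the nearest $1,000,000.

σ_p² = 0.38²·3.74² + 0.62²·3.192² + 2·0.58·0.38·0.62·3.74·3.192 = 9.1990 (%²).
σ_p = √9.1990 = 3.033%.
At 99.5%, z = 2.576.
VaR = 2.576 × 3.033% = 7.813%; on $2,000,000,000 that is $156,260,000.

$156,000,000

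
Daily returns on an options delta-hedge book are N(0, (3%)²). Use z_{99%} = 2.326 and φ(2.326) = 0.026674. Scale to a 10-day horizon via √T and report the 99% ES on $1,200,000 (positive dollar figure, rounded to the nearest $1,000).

σ_{10d} = 3% × √10 = 9.487%.
ES multiplier = φ(z)/(1−α) = 0.026674/0.01 = 2.667.
ES = 9.487% × 2.667 = 25.302%; on $1,200,000: $303,624.

$304,000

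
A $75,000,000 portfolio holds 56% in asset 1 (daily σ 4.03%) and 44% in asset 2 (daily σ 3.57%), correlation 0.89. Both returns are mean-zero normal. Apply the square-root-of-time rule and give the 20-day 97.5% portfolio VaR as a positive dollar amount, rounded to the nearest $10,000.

$24,480,000

σ_p = √(0.56²·4.03² + 0.44²·3.57² + 2·0.89·0.56·0.44·4.03·3.57) = 3.724%.
σ_{20d} = 3.724% × √20 = 16.654%.
z(97.5%) = 1.960.
VaR = 1.960 × 16.654% = 32.642%; on $75,000,000 that is $24,481,500.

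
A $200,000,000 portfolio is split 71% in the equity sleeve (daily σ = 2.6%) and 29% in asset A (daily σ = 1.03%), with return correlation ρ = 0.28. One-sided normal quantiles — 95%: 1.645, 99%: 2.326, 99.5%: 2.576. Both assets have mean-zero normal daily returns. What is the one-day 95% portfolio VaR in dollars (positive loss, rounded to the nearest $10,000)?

σ_p² = 0.71²·2.6² + 0.29²·1.03² + 2·0.28·0.71·0.29·2.6·1.03 = 3.8057 (%²).
σ_p = √3.8057 = 1.951%.
VaR = 1.645 × 1.951% = 3.209%; on $200,000,000 that is $6,418,000.

$6,420,000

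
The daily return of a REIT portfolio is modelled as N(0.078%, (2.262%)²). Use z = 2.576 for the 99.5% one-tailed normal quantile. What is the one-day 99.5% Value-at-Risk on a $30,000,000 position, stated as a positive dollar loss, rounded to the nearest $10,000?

$1,720,000

VaR = −μ + z·σ = −(0.078%) + 2.576 × 2.262% = 5.749%.
On $30,000,000: 0.05749 × $30,000,000 = $1,724,700.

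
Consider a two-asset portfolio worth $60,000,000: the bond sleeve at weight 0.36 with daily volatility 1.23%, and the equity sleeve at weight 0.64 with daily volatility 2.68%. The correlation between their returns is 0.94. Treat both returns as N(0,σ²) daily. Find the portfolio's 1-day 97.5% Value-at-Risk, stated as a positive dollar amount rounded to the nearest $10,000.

σ_p² = 0.36²·1.23² + 0.64²·2.68² + 2·0.94·0.36·0.64·1.23·2.68 = 4.5658 (%²).
σ_p = √4.5658 = 2.137%.
At 97.5%, z = 1.960.
VaR = 1.960 × 2.137% = 4.189%; on $60,000,000 that is $2,513,400.

$2,510,000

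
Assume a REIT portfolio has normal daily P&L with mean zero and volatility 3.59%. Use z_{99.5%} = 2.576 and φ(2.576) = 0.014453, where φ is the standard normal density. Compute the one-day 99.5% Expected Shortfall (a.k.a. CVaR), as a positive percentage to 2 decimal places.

Tail multiplier: φ(z)/(1−α) = 0.014453 / 0.005 = 2.891.
ES = 3.59% × 2.891 = 10.379%.

10.38%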